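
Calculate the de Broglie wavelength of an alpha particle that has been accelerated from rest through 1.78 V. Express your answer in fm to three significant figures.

KE = 2eV = 2 × 1.602 × 10⁻¹⁹ × 1.780 = 5.703 × 10⁻¹⁹ J.
p = √(2mKE) = √(2 × 6.645 × 10⁻²⁷ × 5.703 × 10⁻¹⁹) = 8.706 × 10⁻²³ kg·m/s.
λ = h/p = 6.626 × 10⁻³⁴ / 8.706 × 10⁻²³ = 7.61 × 10⁻¹² m = 7610 fm.

λ = 7610 fm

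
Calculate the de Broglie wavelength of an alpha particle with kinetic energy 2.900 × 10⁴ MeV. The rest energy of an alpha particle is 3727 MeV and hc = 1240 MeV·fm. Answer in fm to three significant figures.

Total energy E = KE + m₀c² = 2.900 × 10⁴ + 3727 = 32727 MeV.
(pc)² = E² − (m₀c²)² = (32727)² − (3727)² = 1.057 × 10⁹ MeV², so pc = 3.251 × 10⁴ MeV.
λ = hc/(pc) = 1240 MeV·fm / 3.251 × 10⁴ MeV = 0.0381 fm.

λ = 0.0381 fm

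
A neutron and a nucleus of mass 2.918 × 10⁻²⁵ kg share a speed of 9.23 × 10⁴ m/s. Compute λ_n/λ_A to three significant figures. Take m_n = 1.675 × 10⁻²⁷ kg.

At fixed v, p = mv so λ = h/(mv) ∝ 1/m.
λ_n/λ_A = m_A/m_n = 2.918 × 10⁻²⁵/1.675 × 10⁻²⁷ = 174.

λ_n/λ_A = 174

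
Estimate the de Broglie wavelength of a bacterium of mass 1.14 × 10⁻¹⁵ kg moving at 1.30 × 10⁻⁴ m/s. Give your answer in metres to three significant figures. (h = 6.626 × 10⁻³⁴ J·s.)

λ = 4.47 × 10⁻¹⁵ m

p = mv = 1.14 × 10⁻¹⁵ × 1.30 × 10⁻⁴ = 1.482 × 10⁻¹⁹ kg·m/s.
λ = h/p = 6.626 × 10⁻³⁴ / 1.482 × 10⁻¹⁹ = 4.47 × 10⁻¹⁵ m.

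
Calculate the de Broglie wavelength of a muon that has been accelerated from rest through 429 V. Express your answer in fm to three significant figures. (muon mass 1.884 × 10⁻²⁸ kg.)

KE = eV = 1.602 × 10⁻¹⁹ × 429.0 = 6.873 × 10⁻¹⁷ J.
p = √(2mKE) = √(2 × 1.884 × 10⁻²⁸ × 6.873 × 10⁻¹⁷) = 1.609 × 10⁻²² kg·m/s.
λ = h/p = 6.626 × 10⁻³⁴ / 1.609 × 10⁻²² = 4.12 × 10⁻¹² m = 4120 fm.

λ = 4120 fm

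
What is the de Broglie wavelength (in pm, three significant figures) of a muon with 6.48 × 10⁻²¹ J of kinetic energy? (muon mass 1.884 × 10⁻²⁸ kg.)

λ = 424 pm

p = √(2mKE) = √(2 × 1.884 × 10⁻²⁸ × 6.480 × 10⁻²¹) = 1.563 × 10⁻²⁴ kg·m/s.
λ = h/p = 6.626 × 10⁻³⁴ / 1.563 × 10⁻²⁴ = 4.24 × 10⁻¹⁰ m = 424 pm.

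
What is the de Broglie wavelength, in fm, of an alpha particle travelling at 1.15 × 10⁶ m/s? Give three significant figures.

p = mv = 6.645 × 10⁻²⁷ × 1.15 × 10⁶ = 7.642 × 10⁻²¹ kg·m/s.
λ = h/p = 6.626 × 10⁻³⁴ / 7.642 × 10⁻²¹ = 8.67 × 10⁻¹⁴ m = 86.7 fm.

λ = 86.7 fm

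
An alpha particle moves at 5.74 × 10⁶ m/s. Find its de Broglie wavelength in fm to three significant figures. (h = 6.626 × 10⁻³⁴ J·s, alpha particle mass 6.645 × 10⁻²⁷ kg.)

λ = 17.4 fm

p = mv = 6.645 × 10⁻²⁷ × 5.74 × 10⁶ = 3.814 × 10⁻²⁰ kg·m/s.
λ = h/p = 6.626 × 10⁻³⁴ / 3.814 × 10⁻²⁰ = 1.74 × 10⁻¹⁴ m = 17.4 fm.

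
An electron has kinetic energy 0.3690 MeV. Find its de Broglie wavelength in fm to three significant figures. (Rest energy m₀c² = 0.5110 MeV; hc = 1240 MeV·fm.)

Total energy E = KE + m₀c² = 0.3690 + 0.5110 = 0.8800 MeV.
(pc)² = E² − (m₀c²)² = (0.8800)² − (0.5110)² = 0.5133 MeV², so pc = 0.7164 MeV.
λ = hc/(pc) = 1240 MeV·fm / 0.7164 MeV = 1730 fm.

λ = 1730 fm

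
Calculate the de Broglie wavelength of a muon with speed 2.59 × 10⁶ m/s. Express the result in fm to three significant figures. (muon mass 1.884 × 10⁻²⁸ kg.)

λ = 1360 fm

p = mv = 1.884 × 10⁻²⁸ × 2.59 × 10⁶ = 4.880 × 10⁻²² kg·m/s.
λ = h/p = 6.626 × 10⁻³⁴ / 4.880 × 10⁻²² = 1.36 × 10⁻¹² m = 1360 fm.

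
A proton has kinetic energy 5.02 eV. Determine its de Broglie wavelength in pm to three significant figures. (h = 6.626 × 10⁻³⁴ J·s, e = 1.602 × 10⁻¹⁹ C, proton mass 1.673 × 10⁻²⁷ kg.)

KE = 5.02 eV = 8.042 × 10⁻¹⁹ J.
p = √(2mKE) = √(2 × 1.673 × 10⁻²⁷ × 8.042 × 10⁻¹⁹) = 5.187 × 10⁻²³ kg·m/s.
λ = h/p = 6.626 × 10⁻³⁴ / 5.187 × 10⁻²³ = 1.28 × 10⁻¹¹ m = 12.8 pm.

λ = 12.8 pm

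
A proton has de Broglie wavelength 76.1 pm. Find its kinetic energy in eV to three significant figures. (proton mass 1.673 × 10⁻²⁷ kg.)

KE = 0.141 eV

p = h/λ = 6.626 × 10⁻³⁴ / 7.610 × 10⁻¹¹ = 8.707 × 10⁻²⁴ kg·m/s.
KE = p²/(2m) = (8.707 × 10⁻²⁴)² / (2 × 1.673 × 10⁻²⁷) = 2.266 × 10⁻²⁰ J = 0.141 eV.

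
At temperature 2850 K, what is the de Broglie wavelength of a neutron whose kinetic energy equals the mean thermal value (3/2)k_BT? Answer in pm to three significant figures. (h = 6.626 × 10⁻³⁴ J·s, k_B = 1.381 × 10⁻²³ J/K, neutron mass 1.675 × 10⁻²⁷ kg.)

λ = 47.1 pm

KE = (3/2)k_BT = 1.5 × 1.381 × 10⁻²³ × 2850 = 5.904 × 10⁻²⁰ J.
p = √(2mKE) = √(2 × 1.675 × 10⁻²⁷ × 5.904 × 10⁻²⁰) = 1.406 × 10⁻²³ kg·m/s.
λ = h/p = 4.71 × 10⁻¹¹ m = 47.1 pm.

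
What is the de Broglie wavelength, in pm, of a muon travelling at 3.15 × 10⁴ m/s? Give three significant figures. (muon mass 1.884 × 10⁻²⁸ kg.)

p = mv = 1.884 × 10⁻²⁸ × 3.15 × 10⁴ = 5.935 × 10⁻²⁴ kg·m/s.
λ = h/p = 6.626 × 10⁻³⁴ / 5.935 × 10⁻²⁴ = 1.12 × 10⁻¹⁰ m = 112 pm.

λ = 112 pm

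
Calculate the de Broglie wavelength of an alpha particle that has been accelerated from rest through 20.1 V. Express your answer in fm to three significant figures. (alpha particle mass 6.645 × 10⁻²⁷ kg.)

KE = 2eV = 2 × 1.602 × 10⁻¹⁹ × 20.10 = 6.440 × 10⁻¹⁸ J.
p = √(2mKE) = √(2 × 6.645 × 10⁻²⁷ × 6.440 × 10⁻¹⁸) = 2.926 × 10⁻²² kg·m/s.
λ = h/p = 6.626 × 10⁻³⁴ / 2.926 × 10⁻²² = 2.26 × 10⁻¹² m = 2260 fm.

λ = 2260 fm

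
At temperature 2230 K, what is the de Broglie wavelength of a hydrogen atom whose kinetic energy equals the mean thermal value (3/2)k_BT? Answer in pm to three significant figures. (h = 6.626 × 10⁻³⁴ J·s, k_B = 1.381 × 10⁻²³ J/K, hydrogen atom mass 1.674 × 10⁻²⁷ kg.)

KE = (3/2)k_BT = 1.5 × 1.381 × 10⁻²³ × 2230 = 4.619 × 10⁻²⁰ J.
p = √(2mKE) = √(2 × 1.674 × 10⁻²⁷ × 4.619 × 10⁻²⁰) = 1.244 × 10⁻²³ kg·m/s.
λ = h/p = 5.33 × 10⁻¹¹ m = 53.3 pm.

λ = 53.3 pm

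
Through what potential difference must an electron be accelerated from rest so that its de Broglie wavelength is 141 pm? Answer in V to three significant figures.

V = 75.7 V

p = h/λ = 6.626 × 10⁻³⁴ / 1.410 × 10⁻¹⁰ = 4.699 × 10⁻²⁴ kg·m/s.
KE = p²/(2m) = 1.212 × 10⁻¹⁷ J.
V = KE/e = 1.212 × 10⁻¹⁷ / (1.602 × 10⁻¹⁹) = 75.7 V.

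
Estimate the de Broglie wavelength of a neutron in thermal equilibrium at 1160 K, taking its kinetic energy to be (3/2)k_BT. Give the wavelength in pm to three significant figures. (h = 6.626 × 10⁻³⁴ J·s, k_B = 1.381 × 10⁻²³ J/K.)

λ = 73.9 pm

KE = (3/2)k_BT = 1.5 × 1.381 × 10⁻²³ × 1160 = 2.403 × 10⁻²⁰ J.
p = √(2mKE) = √(2 × 1.675 × 10⁻²⁷ × 2.403 × 10⁻²⁰) = 8.972 × 10⁻²⁴ kg·m/s.
λ = h/p = 7.39 × 10⁻¹¹ m = 73.9 pm.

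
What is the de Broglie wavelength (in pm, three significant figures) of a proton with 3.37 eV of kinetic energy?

λ = 15.6 pm

KE = 3.37 eV = 5.399 × 10⁻¹⁹ J.
p = √(2mKE) = √(2 × 1.673 × 10⁻²⁷ × 5.399 × 10⁻¹⁹) = 4.250 × 10⁻²³ kg·m/s.
λ = h/p = 6.626 × 10⁻³⁴ / 4.250 × 10⁻²³ = 1.56 × 10⁻¹¹ m = 15.6 pm.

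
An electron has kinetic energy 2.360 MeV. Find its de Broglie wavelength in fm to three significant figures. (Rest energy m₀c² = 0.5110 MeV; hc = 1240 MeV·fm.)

λ = 439 fm

Total energy E = KE + m₀c² = 2.360 + 0.5110 = 2.8710 MeV.
(pc)² = E² − (m₀c²)² = (2.8710)² − (0.5110)² = 7.982 MeV², so pc = 2.825 MeV.
λ = hc/(pc) = 1240 MeV·fm / 2.825 MeV = 439 fm.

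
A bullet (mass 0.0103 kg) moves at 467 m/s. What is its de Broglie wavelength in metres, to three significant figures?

λ = 1.38 × 10⁻³⁴ m

p = mv = 0.0103 × 467 = 4.810 kg·m/s.
λ = h/p = 6.626 × 10⁻³⁴ / 4.810 = 1.38 × 10⁻³⁴ m.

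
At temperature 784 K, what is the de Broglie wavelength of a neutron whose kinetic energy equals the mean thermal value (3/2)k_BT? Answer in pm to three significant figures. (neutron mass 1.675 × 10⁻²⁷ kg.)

λ = 89.8 pm

KE = (3/2)k_BT = 1.5 × 1.381 × 10⁻²³ × 784 = 1.624 × 10⁻²⁰ J.
p = √(2mKE) = √(2 × 1.675 × 10⁻²⁷ × 1.624 × 10⁻²⁰) = 7.376 × 10⁻²⁴ kg·m/s.
λ = h/p = 8.98 × 10⁻¹¹ m = 89.8 pm.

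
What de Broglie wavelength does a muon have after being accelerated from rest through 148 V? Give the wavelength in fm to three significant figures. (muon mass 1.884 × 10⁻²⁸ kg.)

λ = 7010 fm

KE = eV = 1.602 × 10⁻¹⁹ × 148.0 = 2.371 × 10⁻¹⁷ J.
p = √(2mKE) = √(2 × 1.884 × 10⁻²⁸ × 2.371 × 10⁻¹⁷) = 9.452 × 10⁻²³ kg·m/s.
λ = h/p = 6.626 × 10⁻³⁴ / 9.452 × 10⁻²³ = 7.01 × 10⁻¹² m = 7010 fm.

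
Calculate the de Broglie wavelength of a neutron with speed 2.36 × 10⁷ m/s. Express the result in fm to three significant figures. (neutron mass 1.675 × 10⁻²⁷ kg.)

p = mv = 1.675 × 10⁻²⁷ × 2.36 × 10⁷ = 3.953 × 10⁻²⁰ kg·m/s.
λ = h/p = 6.626 × 10⁻³⁴ / 3.953 × 10⁻²⁰ = 1.68 × 10⁻¹⁴ m = 16.8 fm.

λ = 16.8 fm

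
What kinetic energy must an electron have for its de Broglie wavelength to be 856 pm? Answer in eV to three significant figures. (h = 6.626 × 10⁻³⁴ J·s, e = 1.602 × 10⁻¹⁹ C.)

p = h/λ = 6.626 × 10⁻³⁴ / 8.560 × 10⁻¹⁰ = 7.741 × 10⁻²⁵ kg·m/s.
KE = p²/(2m) = (7.741 × 10⁻²⁵)² / (2 × 9.109 × 10⁻³¹) = 3.289 × 10⁻¹⁹ J = 2.05 eV.

KE = 2.05 eV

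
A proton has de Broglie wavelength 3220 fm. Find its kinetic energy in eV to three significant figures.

KE = 79.0 eV

p = h/λ = 6.626 × 10⁻³⁴ / 3.220 × 10⁻¹² = 2.058 × 10⁻²² kg·m/s.
KE = p²/(2m) = (2.058 × 10⁻²²)² / (2 × 1.673 × 10⁻²⁷) = 1.266 × 10⁻¹⁷ J = 79.0 eV.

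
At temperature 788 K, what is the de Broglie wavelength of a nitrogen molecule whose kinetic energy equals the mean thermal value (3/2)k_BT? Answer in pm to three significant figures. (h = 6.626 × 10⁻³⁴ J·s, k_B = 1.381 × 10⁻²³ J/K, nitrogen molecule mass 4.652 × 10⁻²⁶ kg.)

λ = 17.0 pm

KE = (3/2)k_BT = 1.5 × 1.381 × 10⁻²³ × 788 = 1.632 × 10⁻²⁰ J.
p = √(2mKE) = √(2 × 4.652 × 10⁻²⁶ × 1.632 × 10⁻²⁰) = 3.897 × 10⁻²³ kg·m/s.
λ = h/p = 1.70 × 10⁻¹¹ m = 17.0 pm.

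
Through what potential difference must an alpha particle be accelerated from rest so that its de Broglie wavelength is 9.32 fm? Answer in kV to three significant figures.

V = 1190 kV

p = h/λ = 6.626 × 10⁻³⁴ / 9.320 × 10⁻¹⁵ = 7.109 × 10⁻²⁰ kg·m/s.
KE = p²/(2m) = 3.803 × 10⁻¹³ J.
V = KE/2e = 3.803 × 10⁻¹³ / (2 × 1.602 × 10⁻¹⁹) = 1190 kV.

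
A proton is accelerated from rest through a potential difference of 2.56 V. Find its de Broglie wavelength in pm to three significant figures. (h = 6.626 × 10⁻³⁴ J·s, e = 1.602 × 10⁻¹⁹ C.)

λ = 17.9 pm

KE = eV = 1.602 × 10⁻¹⁹ × 2.560 = 4.101 × 10⁻¹⁹ J.
p = √(2mKE) = √(2 × 1.673 × 10⁻²⁷ × 4.101 × 10⁻¹⁹) = 3.704 × 10⁻²³ kg·m/s.
λ = h/p = 6.626 × 10⁻³⁴ / 3.704 × 10⁻²³ = 1.79 × 10⁻¹¹ m = 17.9 pm.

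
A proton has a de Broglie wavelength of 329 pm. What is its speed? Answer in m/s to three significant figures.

v = 1200 m/s

p = h/λ = 6.626 × 10⁻³⁴ / 3.290 × 10⁻¹⁰ = 2.014 × 10⁻²⁴ kg·m/s.
v = p/m = 2.014 × 10⁻²⁴ / 1.673 × 10⁻²⁷ = 1.20 × 10³ m/s = 1200 m/s.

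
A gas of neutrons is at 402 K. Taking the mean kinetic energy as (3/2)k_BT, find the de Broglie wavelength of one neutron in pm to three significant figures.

KE = (3/2)k_BT = 1.5 × 1.381 × 10⁻²³ × 402 = 8.327 × 10⁻²¹ J.
p = √(2mKE) = √(2 × 1.675 × 10⁻²⁷ × 8.327 × 10⁻²¹) = 5.282 × 10⁻²⁴ kg·m/s.
λ = h/p = 1.25 × 10⁻¹⁰ m = 125 pm.

λ = 125 pm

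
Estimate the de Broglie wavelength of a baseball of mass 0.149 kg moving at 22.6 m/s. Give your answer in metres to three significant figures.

λ = 1.97 × 10⁻³⁴ m

p = mv = 0.149 × 22.6 = 3.367 kg·m/s.
λ = h/p = 6.626 × 10⁻³⁴ / 3.367 = 1.97 × 10⁻³⁴ m.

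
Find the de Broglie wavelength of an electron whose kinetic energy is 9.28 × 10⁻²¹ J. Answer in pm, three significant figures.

p = √(2mKE) = √(2 × 9.109 × 10⁻³¹ × 9.280 × 10⁻²¹) = 1.300 × 10⁻²⁵ kg·m/s.
λ = h/p = 6.626 × 10⁻³⁴ / 1.300 × 10⁻²⁵ = 5.10 × 10⁻⁹ m = 5100 pm.

λ = 5100 pm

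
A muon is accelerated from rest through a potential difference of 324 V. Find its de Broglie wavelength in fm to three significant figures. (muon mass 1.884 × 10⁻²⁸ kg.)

λ = 4740 fm

KE = eV = 1.602 × 10⁻¹⁹ × 324.0 = 5.190 × 10⁻¹⁷ J.
p = √(2mKE) = √(2 × 1.884 × 10⁻²⁸ × 5.190 × 10⁻¹⁷) = 1.398 × 10⁻²² kg·m/s.
λ = h/p = 6.626 × 10⁻³⁴ / 1.398 × 10⁻²² = 4.74 × 10⁻¹² m = 4740 fm.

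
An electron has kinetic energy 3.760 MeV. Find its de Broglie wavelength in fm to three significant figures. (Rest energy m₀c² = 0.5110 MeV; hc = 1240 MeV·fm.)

λ = 292 fm

Total energy E = KE + m₀c² = 3.760 + 0.5110 = 4.2710 MeV.
(pc)² = E² − (m₀c²)² = (4.2710)² − (0.5110)² = 17.98 MeV², so pc = 4.240 MeV.
λ = hc/(pc) = 1240 MeV·fm / 4.240 MeV = 292 fm.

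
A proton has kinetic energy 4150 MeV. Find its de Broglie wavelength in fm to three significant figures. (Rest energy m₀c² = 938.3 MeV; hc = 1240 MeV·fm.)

λ = 0.248 fm

Total energy E = KE + m₀c² = 4150 + 938.3 = 5088.3 MeV.
(pc)² = E² − (m₀c²)² = (5088.3)² − (938.3)² = 2.501 × 10⁷ MeV², so pc = 5001 MeV.
λ = hc/(pc) = 1240 MeV·fm / 5001 MeV = 0.248 fm.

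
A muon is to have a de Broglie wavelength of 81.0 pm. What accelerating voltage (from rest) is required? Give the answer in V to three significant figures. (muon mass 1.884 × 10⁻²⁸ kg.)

p = h/λ = 6.626 × 10⁻³⁴ / 8.100 × 10⁻¹¹ = 8.180 × 10⁻²⁴ kg·m/s.
KE = p²/(2m) = 1.776 × 10⁻¹⁹ J.
V = KE/e = 1.776 × 10⁻¹⁹ / (1.602 × 10⁻¹⁹) = 1.11 V.

V = 1.11 V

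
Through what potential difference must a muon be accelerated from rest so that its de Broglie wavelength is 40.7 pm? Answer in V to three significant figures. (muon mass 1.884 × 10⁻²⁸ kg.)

p = h/λ = 6.626 × 10⁻³⁴ / 4.070 × 10⁻¹¹ = 1.628 × 10⁻²³ kg·m/s.
KE = p²/(2m) = 7.034 × 10⁻¹⁹ J.
V = KE/e = 7.034 × 10⁻¹⁹ / (1.602 × 10⁻¹⁹) = 4.39 V.

V = 4.39 V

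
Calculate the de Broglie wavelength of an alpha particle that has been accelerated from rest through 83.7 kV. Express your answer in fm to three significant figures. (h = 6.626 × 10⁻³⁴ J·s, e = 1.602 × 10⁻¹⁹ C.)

λ = 35.1 fm

KE = 2eV = 2 × 1.602 × 10⁻¹⁹ × 8.370 × 10⁴ = 2.682 × 10⁻¹⁴ J.
p = √(2mKE) = √(2 × 6.645 × 10⁻²⁷ × 2.682 × 10⁻¹⁴) = 1.888 × 10⁻²⁰ kg·m/s.
λ = h/p = 6.626 × 10⁻³⁴ / 1.888 × 10⁻²⁰ = 3.51 × 10⁻¹⁴ m = 35.1 fm.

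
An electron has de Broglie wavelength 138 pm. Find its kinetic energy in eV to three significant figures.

KE = 79.0 eV

p = h/λ = 6.626 × 10⁻³⁴ / 1.380 × 10⁻¹⁰ = 4.801 × 10⁻²⁴ kg·m/s.
KE = p²/(2m) = (4.801 × 10⁻²⁴)² / (2 × 9.109 × 10⁻³¹) = 1.265 × 10⁻¹⁷ J = 79.0 eV.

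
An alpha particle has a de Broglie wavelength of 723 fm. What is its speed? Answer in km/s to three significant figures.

p = h/λ = 6.626 × 10⁻³⁴ / 7.230 × 10⁻¹³ = 9.165 × 10⁻²² kg·m/s.
v = p/m = 9.165 × 10⁻²² / 6.645 × 10⁻²⁷ = 1.38 × 10⁵ m/s = 138 km/s.

v = 138 km/s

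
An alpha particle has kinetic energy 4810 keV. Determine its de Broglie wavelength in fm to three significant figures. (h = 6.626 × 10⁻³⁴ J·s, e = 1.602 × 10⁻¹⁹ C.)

λ = 6.55 fm

KE = 4810 keV = 7.706 × 10⁻¹³ J.
p = √(2mKE) = √(2 × 6.645 × 10⁻²⁷ × 7.706 × 10⁻¹³) = 1.012 × 10⁻¹⁹ kg·m/s.
λ = h/p = 6.626 × 10⁻³⁴ / 1.012 × 10⁻¹⁹ = 6.55 × 10⁻¹⁵ m = 6.55 fm.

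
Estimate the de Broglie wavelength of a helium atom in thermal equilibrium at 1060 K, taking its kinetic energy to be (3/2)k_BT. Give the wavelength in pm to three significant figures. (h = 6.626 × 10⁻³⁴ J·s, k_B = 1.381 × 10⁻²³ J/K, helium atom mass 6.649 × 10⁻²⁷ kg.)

KE = (3/2)k_BT = 1.5 × 1.381 × 10⁻²³ × 1060 = 2.196 × 10⁻²⁰ J.
p = √(2mKE) = √(2 × 6.649 × 10⁻²⁷ × 2.196 × 10⁻²⁰) = 1.709 × 10⁻²³ kg·m/s.
λ = h/p = 3.88 × 10⁻¹¹ m = 38.8 pm.

λ = 38.8 pm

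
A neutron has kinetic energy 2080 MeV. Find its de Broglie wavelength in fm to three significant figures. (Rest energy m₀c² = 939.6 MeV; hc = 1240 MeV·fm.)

Total energy E = KE + m₀c² = 2080 + 939.6 = 3019.6 MeV.
(pc)² = E² − (m₀c²)² = (3019.6)² − (939.6)² = 8.235 × 10⁶ MeV², so pc = 2870 MeV.
λ = hc/(pc) = 1240 MeV·fm / 2870 MeV = 0.432 fm.

λ = 0.432 fm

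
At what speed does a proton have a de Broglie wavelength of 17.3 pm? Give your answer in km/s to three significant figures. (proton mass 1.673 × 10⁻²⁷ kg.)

p = h/λ = 6.626 × 10⁻³⁴ / 1.730 × 10⁻¹¹ = 3.830 × 10⁻²³ kg·m/s.
v = p/m = 3.830 × 10⁻²³ / 1.673 × 10⁻²⁷ = 2.29 × 10⁴ m/s = 22.9 km/s.

v = 22.9 km/s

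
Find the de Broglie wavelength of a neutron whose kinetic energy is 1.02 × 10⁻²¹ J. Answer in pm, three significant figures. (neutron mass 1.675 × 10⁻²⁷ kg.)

p = √(2mKE) = √(2 × 1.675 × 10⁻²⁷ × 1.020 × 10⁻²¹) = 1.849 × 10⁻²⁴ kg·m/s.
λ = h/p = 6.626 × 10⁻³⁴ / 1.849 × 10⁻²⁴ = 3.58 × 10⁻¹⁰ m = 358 pm.

λ = 358 pm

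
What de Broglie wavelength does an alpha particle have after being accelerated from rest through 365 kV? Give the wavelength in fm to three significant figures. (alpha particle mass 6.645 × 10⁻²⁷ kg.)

λ = 16.8 fm

KE = 2eV = 2 × 1.602 × 10⁻¹⁹ × 3.650 × 10⁵ = 1.169 × 10⁻¹³ J.
p = √(2mKE) = √(2 × 6.645 × 10⁻²⁷ × 1.169 × 10⁻¹³) = 3.942 × 10⁻²⁰ kg·m/s.
λ = h/p = 6.626 × 10⁻³⁴ / 3.942 × 10⁻²⁰ = 1.68 × 10⁻¹⁴ m = 16.8 fm.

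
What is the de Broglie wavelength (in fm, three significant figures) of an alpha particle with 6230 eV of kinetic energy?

λ = 182 fm

KE = 6230 eV = 9.980 × 10⁻¹⁶ J.
p = √(2mKE) = √(2 × 6.645 × 10⁻²⁷ × 9.980 × 10⁻¹⁶) = 3.642 × 10⁻²¹ kg·m/s.
λ = h/p = 6.626 × 10⁻³⁴ / 3.642 × 10⁻²¹ = 1.82 × 10⁻¹³ m = 182 fm.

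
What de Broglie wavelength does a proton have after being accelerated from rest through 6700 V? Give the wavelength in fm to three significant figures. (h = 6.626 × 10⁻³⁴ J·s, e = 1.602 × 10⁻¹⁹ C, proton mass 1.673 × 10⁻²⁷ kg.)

KE = eV = 1.602 × 10⁻¹⁹ × 6700 = 1.073 × 10⁻¹⁵ J.
p = √(2mKE) = √(2 × 1.673 × 10⁻²⁷ × 1.073 × 10⁻¹⁵) = 1.895 × 10⁻²¹ kg·m/s.
λ = h/p = 6.626 × 10⁻³⁴ / 1.895 × 10⁻²¹ = 3.50 × 10⁻¹³ m = 350 fm.

λ = 350 fm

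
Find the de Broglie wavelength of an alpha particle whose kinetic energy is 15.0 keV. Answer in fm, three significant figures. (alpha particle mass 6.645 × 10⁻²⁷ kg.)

KE = 15.0 keV = 2.403 × 10⁻¹⁵ J.
p = √(2mKE) = √(2 × 6.645 × 10⁻²⁷ × 2.403 × 10⁻¹⁵) = 5.651 × 10⁻²¹ kg·m/s.
λ = h/p = 6.626 × 10⁻³⁴ / 5.651 × 10⁻²¹ = 1.17 × 10⁻¹³ m = 117 fm.

λ = 117 fm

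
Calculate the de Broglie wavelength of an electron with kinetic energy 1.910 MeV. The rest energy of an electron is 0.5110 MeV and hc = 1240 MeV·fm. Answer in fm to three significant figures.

λ = 524 fm

Total energy E = KE + m₀c² = 1.910 + 0.5110 = 2.4210 MeV.
(pc)² = E² − (m₀c²)² = (2.4210)² − (0.5110)² = 5.600 MeV², so pc = 2.366 MeV.
λ = hc/(pc) = 1240 MeV·fm / 2.366 MeV = 524 fm.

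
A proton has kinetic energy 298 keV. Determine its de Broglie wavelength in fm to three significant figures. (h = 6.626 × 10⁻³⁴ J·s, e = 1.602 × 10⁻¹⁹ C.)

λ = 52.4 fm

KE = 298 keV = 4.774 × 10⁻¹⁴ J.
p = √(2mKE) = √(2 × 1.673 × 10⁻²⁷ × 4.774 × 10⁻¹⁴) = 1.264 × 10⁻²⁰ kg·m/s.
λ = h/p = 6.626 × 10⁻³⁴ / 1.264 × 10⁻²⁰ = 5.24 × 10⁻¹⁴ m = 52.4 fm.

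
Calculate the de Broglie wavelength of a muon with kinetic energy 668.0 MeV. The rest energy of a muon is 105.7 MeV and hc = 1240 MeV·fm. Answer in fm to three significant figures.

λ = 1.62 fm

Total energy E = KE + m₀c² = 668.0 + 105.7 = 773.7 MeV.
(pc)² = E² − (m₀c²)² = (773.7)² − (105.7)² = 5.874 × 10⁵ MeV², so pc = 766.4 MeV.
λ = hc/(pc) = 1240 MeV·fm / 766.4 MeV = 1.62 fm.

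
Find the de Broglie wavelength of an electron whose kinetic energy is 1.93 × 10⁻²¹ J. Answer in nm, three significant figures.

λ = 11.2 nm

p = √(2mKE) = √(2 × 9.109 × 10⁻³¹ × 1.930 × 10⁻²¹) = 5.930 × 10⁻²⁶ kg·m/s.
λ = h/p = 6.626 × 10⁻³⁴ / 5.930 × 10⁻²⁶ = 1.12 × 10⁻⁸ m = 11.2 nm.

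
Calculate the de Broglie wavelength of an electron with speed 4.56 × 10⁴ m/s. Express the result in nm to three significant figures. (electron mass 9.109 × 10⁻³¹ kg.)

λ = 16.0 nm

p = mv = 9.109 × 10⁻³¹ × 4.56 × 10⁴ = 4.154 × 10⁻²⁶ kg·m/s.
λ = h/p = 6.626 × 10⁻³⁴ / 4.154 × 10⁻²⁶ = 1.60 × 10⁻⁸ m = 16.0 nm.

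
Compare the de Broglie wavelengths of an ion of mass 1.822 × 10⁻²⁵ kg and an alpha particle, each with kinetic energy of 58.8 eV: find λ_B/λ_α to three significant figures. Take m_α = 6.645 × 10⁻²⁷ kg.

At fixed KE, p = √(2mKE) so λ = h/p ∝ 1/√m.
λ_B/λ_α = √(m_α/m_B) = √(6.645 × 10⁻²⁷/1.822 × 10⁻²⁵) = √(0.03647) = 0.191.

λ_B/λ_α = 0.191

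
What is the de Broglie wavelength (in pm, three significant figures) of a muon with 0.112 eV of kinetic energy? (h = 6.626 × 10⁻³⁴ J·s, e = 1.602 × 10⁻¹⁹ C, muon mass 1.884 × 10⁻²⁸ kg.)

λ = 255 pm

KE = 0.112 eV = 1.794 × 10⁻²⁰ J.
p = √(2mKE) = √(2 × 1.884 × 10⁻²⁸ × 1.794 × 10⁻²⁰) = 2.600 × 10⁻²⁴ kg·m/s.
λ = h/p = 6.626 × 10⁻³⁴ / 2.600 × 10⁻²⁴ = 2.55 × 10⁻¹⁰ m = 255 pm.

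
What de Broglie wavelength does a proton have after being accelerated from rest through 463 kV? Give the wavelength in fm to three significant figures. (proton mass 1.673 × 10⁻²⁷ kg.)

λ = 42.1 fm

KE = eV = 1.602 × 10⁻¹⁹ × 4.630 × 10⁵ = 7.417 × 10⁻¹⁴ J.
p = √(2mKE) = √(2 × 1.673 × 10⁻²⁷ × 7.417 × 10⁻¹⁴) = 1.575 × 10⁻²⁰ kg·m/s.
λ = h/p = 6.626 × 10⁻³⁴ / 1.575 × 10⁻²⁰ = 4.21 × 10⁻¹⁴ m = 42.1 fm.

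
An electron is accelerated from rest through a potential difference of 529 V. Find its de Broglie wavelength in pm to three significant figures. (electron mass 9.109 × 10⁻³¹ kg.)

KE = eV = 1.602 × 10⁻¹⁹ × 529.0 = 8.475 × 10⁻¹⁷ J.
p = √(2mKE) = √(2 × 9.109 × 10⁻³¹ × 8.475 × 10⁻¹⁷) = 1.243 × 10⁻²³ kg·m/s.
λ = h/p = 6.626 × 10⁻³⁴ / 1.243 × 10⁻²³ = 5.33 × 10⁻¹¹ m = 53.3 pm.

λ = 53.3 pm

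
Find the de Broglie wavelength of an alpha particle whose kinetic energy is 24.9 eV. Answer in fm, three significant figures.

λ = 2880 fm

KE = 24.9 eV = 3.989 × 10⁻¹⁸ J.
p = √(2mKE) = √(2 × 6.645 × 10⁻²⁷ × 3.989 × 10⁻¹⁸) = 2.302 × 10⁻²² kg·m/s.
λ = h/p = 6.626 × 10⁻³⁴ / 2.302 × 10⁻²² = 2.88 × 10⁻¹² m = 2880 fm.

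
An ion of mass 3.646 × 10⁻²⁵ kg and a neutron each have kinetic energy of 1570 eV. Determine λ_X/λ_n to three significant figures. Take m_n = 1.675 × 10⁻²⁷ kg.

At fixed KE, p = √(2mKE) so λ = h/p ∝ 1/√m.
λ_X/λ_n = √(m_n/m_X) = √(1.675 × 10⁻²⁷/3.646 × 10⁻²⁵) = √(4.594 × 10⁻³) = 0.0678.

λ_X/λ_n = 0.0678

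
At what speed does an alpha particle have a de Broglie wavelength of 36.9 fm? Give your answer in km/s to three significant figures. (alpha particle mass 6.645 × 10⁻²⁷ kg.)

v = 2700 km/s

p = h/λ = 6.626 × 10⁻³⁴ / 3.690 × 10⁻¹⁴ = 1.796 × 10⁻²⁰ kg·m/s.
v = p/m = 1.796 × 10⁻²⁰ / 6.645 × 10⁻²⁷ = 2.70 × 10⁶ m/s = 2700 km/s.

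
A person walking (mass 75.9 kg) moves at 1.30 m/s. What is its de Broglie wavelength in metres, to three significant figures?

λ = 6.72 × 10⁻³⁶ m

p = mv = 75.9 × 1.30 = 9.867 × 10¹ kg·m/s.
λ = h/p = 6.626 × 10⁻³⁴ / 9.867 × 10¹ = 6.72 × 10⁻³⁶ m.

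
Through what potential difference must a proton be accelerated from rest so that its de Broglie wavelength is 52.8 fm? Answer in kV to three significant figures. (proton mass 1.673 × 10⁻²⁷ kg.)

p = h/λ = 6.626 × 10⁻³⁴ / 5.280 × 10⁻¹⁴ = 1.255 × 10⁻²⁰ kg·m/s.
KE = p²/(2m) = 4.707 × 10⁻¹⁴ J.
V = KE/e = 4.707 × 10⁻¹⁴ / (1.602 × 10⁻¹⁹) = 294 kV.

V = 294 kV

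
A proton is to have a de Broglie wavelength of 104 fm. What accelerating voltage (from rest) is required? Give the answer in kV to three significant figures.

p = h/λ = 6.626 × 10⁻³⁴ / 1.040 × 10⁻¹³ = 6.371 × 10⁻²¹ kg·m/s.
KE = p²/(2m) = 1.213 × 10⁻¹⁴ J.
V = KE/e = 1.213 × 10⁻¹⁴ / (1.602 × 10⁻¹⁹) = 75.7 kV.

V = 75.7 kV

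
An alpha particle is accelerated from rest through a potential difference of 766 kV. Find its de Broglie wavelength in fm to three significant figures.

KE = 2eV = 2 × 1.602 × 10⁻¹⁹ × 7.660 × 10⁵ = 2.454 × 10⁻¹³ J.
p = √(2mKE) = √(2 × 6.645 × 10⁻²⁷ × 2.454 × 10⁻¹³) = 5.711 × 10⁻²⁰ kg·m/s.
λ = h/p = 6.626 × 10⁻³⁴ / 5.711 × 10⁻²⁰ = 1.16 × 10⁻¹⁴ m = 11.6 fm.

λ = 11.6 fm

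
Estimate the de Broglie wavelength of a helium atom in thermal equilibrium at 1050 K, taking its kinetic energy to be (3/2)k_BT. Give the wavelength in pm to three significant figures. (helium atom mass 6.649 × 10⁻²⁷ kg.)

KE = (3/2)k_BT = 1.5 × 1.381 × 10⁻²³ × 1050 = 2.175 × 10⁻²⁰ J.
p = √(2mKE) = √(2 × 6.649 × 10⁻²⁷ × 2.175 × 10⁻²⁰) = 1.701 × 10⁻²³ kg·m/s.
λ = h/p = 3.90 × 10⁻¹¹ m = 39.0 pm.

λ = 39.0 pm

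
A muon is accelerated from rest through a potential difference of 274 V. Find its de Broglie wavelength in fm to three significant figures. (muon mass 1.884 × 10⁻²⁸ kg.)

KE = eV = 1.602 × 10⁻¹⁹ × 274.0 = 4.389 × 10⁻¹⁷ J.
p = √(2mKE) = √(2 × 1.884 × 10⁻²⁸ × 4.389 × 10⁻¹⁷) = 1.286 × 10⁻²² kg·m/s.
λ = h/p = 6.626 × 10⁻³⁴ / 1.286 × 10⁻²² = 5.15 × 10⁻¹² m = 5150 fm.

λ = 5150 fm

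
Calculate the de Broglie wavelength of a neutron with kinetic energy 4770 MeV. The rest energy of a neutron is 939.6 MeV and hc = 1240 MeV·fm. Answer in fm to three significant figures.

λ = 0.220 fm

Total energy E = KE + m₀c² = 4770 + 939.6 = 5709.6 MeV.
(pc)² = E² − (m₀c²)² = (5709.6)² − (939.6)² = 3.172 × 10⁷ MeV², so pc = 5632 MeV.
λ = hc/(pc) = 1240 MeV·fm / 5632 MeV = 0.220 fm.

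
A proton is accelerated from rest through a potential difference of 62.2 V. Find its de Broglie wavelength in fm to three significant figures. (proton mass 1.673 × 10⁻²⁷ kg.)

λ = 3630 fm

KE = eV = 1.602 × 10⁻¹⁹ × 62.20 = 9.964 × 10⁻¹⁸ J.
p = √(2mKE) = √(2 × 1.673 × 10⁻²⁷ × 9.964 × 10⁻¹⁸) = 1.826 × 10⁻²² kg·m/s.
λ = h/p = 6.626 × 10⁻³⁴ / 1.826 × 10⁻²² = 3.63 × 10⁻¹² m = 3630 fm.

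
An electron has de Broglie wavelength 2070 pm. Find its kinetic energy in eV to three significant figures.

p = h/λ = 6.626 × 10⁻³⁴ / 2.070 × 10⁻⁹ = 3.201 × 10⁻²⁵ kg·m/s.
KE = p²/(2m) = (3.201 × 10⁻²⁵)² / (2 × 9.109 × 10⁻³¹) = 5.624 × 10⁻²⁰ J = 0.351 eV.

KE = 0.351 eV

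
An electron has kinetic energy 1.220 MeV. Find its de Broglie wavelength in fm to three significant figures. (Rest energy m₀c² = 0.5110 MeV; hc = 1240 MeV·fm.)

λ = 750 fm

Total energy E = KE + m₀c² = 1.220 + 0.5110 = 1.7310 MeV.
(pc)² = E² − (m₀c²)² = (1.7310)² − (0.5110)² = 2.735 MeV², so pc = 1.654 MeV.
λ = hc/(pc) = 1240 MeV·fm / 1.654 MeV = 750 fm.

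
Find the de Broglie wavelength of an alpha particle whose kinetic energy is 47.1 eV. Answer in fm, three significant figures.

λ = 2090 fm

KE = 47.1 eV = 7.545 × 10⁻¹⁸ J.
p = √(2mKE) = √(2 × 6.645 × 10⁻²⁷ × 7.545 × 10⁻¹⁸) = 3.167 × 10⁻²² kg·m/s.
λ = h/p = 6.626 × 10⁻³⁴ / 3.167 × 10⁻²² = 2.09 × 10⁻¹² m = 2090 fm.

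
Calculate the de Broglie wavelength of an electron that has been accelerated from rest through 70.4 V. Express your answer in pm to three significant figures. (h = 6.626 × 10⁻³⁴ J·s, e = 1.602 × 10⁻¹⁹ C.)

λ = 146 pm

KE = eV = 1.602 × 10⁻¹⁹ × 70.40 = 1.128 × 10⁻¹⁷ J.
p = √(2mKE) = √(2 × 9.109 × 10⁻³¹ × 1.128 × 10⁻¹⁷) = 4.533 × 10⁻²⁴ kg·m/s.
λ = h/p = 6.626 × 10⁻³⁴ / 4.533 × 10⁻²⁴ = 1.46 × 10⁻¹⁰ m = 146 pm.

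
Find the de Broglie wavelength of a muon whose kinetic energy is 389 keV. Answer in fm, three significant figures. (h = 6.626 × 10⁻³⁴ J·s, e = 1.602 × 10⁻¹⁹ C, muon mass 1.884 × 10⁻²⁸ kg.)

KE = 389 keV = 6.232 × 10⁻¹⁴ J.
p = √(2mKE) = √(2 × 1.884 × 10⁻²⁸ × 6.232 × 10⁻¹⁴) = 4.846 × 10⁻²¹ kg·m/s.
λ = h/p = 6.626 × 10⁻³⁴ / 4.846 × 10⁻²¹ = 1.37 × 10⁻¹³ m = 137 fm.

λ = 137 fm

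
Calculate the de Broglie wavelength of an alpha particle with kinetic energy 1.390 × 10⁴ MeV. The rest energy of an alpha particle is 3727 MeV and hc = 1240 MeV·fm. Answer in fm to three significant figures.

Total energy E = KE + m₀c² = 1.390 × 10⁴ + 3727 = 17627 MeV.
(pc)² = E² − (m₀c²)² = (17627)² − (3727)² = 2.968 × 10⁸ MeV², so pc = 1.723 × 10⁴ MeV.
λ = hc/(pc) = 1240 MeV·fm / 1.723 × 10⁴ MeV = 0.0720 fm.

λ = 0.0720 fm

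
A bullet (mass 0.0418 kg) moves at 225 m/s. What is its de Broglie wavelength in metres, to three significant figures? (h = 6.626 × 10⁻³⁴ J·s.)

p = mv = 0.0418 × 225 = 9.405 kg·m/s.
λ = h/p = 6.626 × 10⁻³⁴ / 9.405 = 7.05 × 10⁻³⁵ m.

λ = 7.05 × 10⁻³⁵ m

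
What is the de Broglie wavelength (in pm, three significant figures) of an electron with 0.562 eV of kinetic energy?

KE = 0.562 eV = 9.003 × 10⁻²⁰ J.
p = √(2mKE) = √(2 × 9.109 × 10⁻³¹ × 9.003 × 10⁻²⁰) = 4.050 × 10⁻²⁵ kg·m/s.
λ = h/p = 6.626 × 10⁻³⁴ / 4.050 × 10⁻²⁵ = 1.64 × 10⁻⁹ m = 1640 pm.

λ = 1640 pm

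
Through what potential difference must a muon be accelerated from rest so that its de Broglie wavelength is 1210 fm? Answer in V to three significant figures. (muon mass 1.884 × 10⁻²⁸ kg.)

p = h/λ = 6.626 × 10⁻³⁴ / 1.210 × 10⁻¹² = 5.476 × 10⁻²² kg·m/s.
KE = p²/(2m) = 7.958 × 10⁻¹⁶ J.
V = KE/e = 7.958 × 10⁻¹⁶ / (1.602 × 10⁻¹⁹) = 4970 V.

V = 4970 V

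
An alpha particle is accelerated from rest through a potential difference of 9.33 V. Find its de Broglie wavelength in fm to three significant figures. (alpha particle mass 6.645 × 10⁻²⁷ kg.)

KE = 2eV = 2 × 1.602 × 10⁻¹⁹ × 9.330 = 2.989 × 10⁻¹⁸ J.
p = √(2mKE) = √(2 × 6.645 × 10⁻²⁷ × 2.989 × 10⁻¹⁸) = 1.993 × 10⁻²² kg·m/s.
λ = h/p = 6.626 × 10⁻³⁴ / 1.993 × 10⁻²² = 3.32 × 10⁻¹² m = 3320 fm.

λ = 3320 fm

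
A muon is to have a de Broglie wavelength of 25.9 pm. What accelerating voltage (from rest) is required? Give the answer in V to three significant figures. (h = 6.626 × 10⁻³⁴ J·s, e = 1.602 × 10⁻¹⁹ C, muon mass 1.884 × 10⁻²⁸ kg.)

p = h/λ = 6.626 × 10⁻³⁴ / 2.590 × 10⁻¹¹ = 2.558 × 10⁻²³ kg·m/s.
KE = p²/(2m) = 1.737 × 10⁻¹⁸ J.
V = KE/e = 1.737 × 10⁻¹⁸ / (1.602 × 10⁻¹⁹) = 10.8 V.

V = 10.8 V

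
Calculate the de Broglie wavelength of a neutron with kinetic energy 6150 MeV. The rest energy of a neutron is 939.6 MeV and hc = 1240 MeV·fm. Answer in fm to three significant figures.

λ = 0.176 fm

Total energy E = KE + m₀c² = 6150 + 939.6 = 7089.6 MeV.
(pc)² = E² − (m₀c²)² = (7089.6)² − (939.6)² = 4.938 × 10⁷ MeV², so pc = 7027 MeV.
λ = hc/(pc) = 1240 MeV·fm / 7027 MeV = 0.176 fm.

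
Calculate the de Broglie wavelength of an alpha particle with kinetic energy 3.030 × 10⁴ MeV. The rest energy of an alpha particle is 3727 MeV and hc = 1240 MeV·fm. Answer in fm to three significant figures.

Total energy E = KE + m₀c² = 3.030 × 10⁴ + 3727 = 34027 MeV.
(pc)² = E² − (m₀c²)² = (34027)² − (3727)² = 1.144 × 10⁹ MeV², so pc = 3.382 × 10⁴ MeV.
λ = hc/(pc) = 1240 MeV·fm / 3.382 × 10⁴ MeV = 0.0367 fm.

λ = 0.0367 fm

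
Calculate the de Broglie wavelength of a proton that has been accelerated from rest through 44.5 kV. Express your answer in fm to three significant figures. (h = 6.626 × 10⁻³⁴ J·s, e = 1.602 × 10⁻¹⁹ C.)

KE = eV = 1.602 × 10⁻¹⁹ × 4.450 × 10⁴ = 7.129 × 10⁻¹⁵ J.
p = √(2mKE) = √(2 × 1.673 × 10⁻²⁷ × 7.129 × 10⁻¹⁵) = 4.884 × 10⁻²¹ kg·m/s.
λ = h/p = 6.626 × 10⁻³⁴ / 4.884 × 10⁻²¹ = 1.36 × 10⁻¹³ m = 136 fm.

λ = 136 fm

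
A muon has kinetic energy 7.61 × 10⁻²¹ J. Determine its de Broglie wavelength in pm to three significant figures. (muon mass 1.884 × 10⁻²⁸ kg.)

p = √(2mKE) = √(2 × 1.884 × 10⁻²⁸ × 7.610 × 10⁻²¹) = 1.693 × 10⁻²⁴ kg·m/s.
λ = h/p = 6.626 × 10⁻³⁴ / 1.693 × 10⁻²⁴ = 3.91 × 10⁻¹⁰ m = 391 pm.

λ = 391 pm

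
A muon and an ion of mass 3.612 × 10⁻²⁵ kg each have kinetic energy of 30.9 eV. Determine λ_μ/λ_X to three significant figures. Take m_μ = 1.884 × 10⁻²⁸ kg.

At fixed KE, p = √(2mKE) so λ = h/p ∝ 1/√m.
λ_μ/λ_X = √(m_X/m_μ) = √(3.612 × 10⁻²⁵/1.884 × 10⁻²⁸) = √(1917) = 43.8.

λ_μ/λ_X = 43.8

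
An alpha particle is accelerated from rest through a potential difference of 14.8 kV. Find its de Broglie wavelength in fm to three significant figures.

KE = 2eV = 2 × 1.602 × 10⁻¹⁹ × 1.480 × 10⁴ = 4.742 × 10⁻¹⁵ J.
p = √(2mKE) = √(2 × 6.645 × 10⁻²⁷ × 4.742 × 10⁻¹⁵) = 7.939 × 10⁻²¹ kg·m/s.
λ = h/p = 6.626 × 10⁻³⁴ / 7.939 × 10⁻²¹ = 8.35 × 10⁻¹⁴ m = 83.5 fm.

λ = 83.5 fm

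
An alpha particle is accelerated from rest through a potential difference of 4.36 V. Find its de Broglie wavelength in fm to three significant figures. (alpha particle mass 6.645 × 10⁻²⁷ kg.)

KE = 2eV = 2 × 1.602 × 10⁻¹⁹ × 4.360 = 1.397 × 10⁻¹⁸ J.
p = √(2mKE) = √(2 × 6.645 × 10⁻²⁷ × 1.397 × 10⁻¹⁸) = 1.363 × 10⁻²² kg·m/s.
λ = h/p = 6.626 × 10⁻³⁴ / 1.363 × 10⁻²² = 4.86 × 10⁻¹² m = 4860 fm.

λ = 4860 fm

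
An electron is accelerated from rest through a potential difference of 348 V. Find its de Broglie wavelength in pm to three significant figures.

λ = 65.7 pm

KE = eV = 1.602 × 10⁻¹⁹ × 348.0 = 5.575 × 10⁻¹⁷ J.
p = √(2mKE) = √(2 × 9.109 × 10⁻³¹ × 5.575 × 10⁻¹⁷) = 1.008 × 10⁻²³ kg·m/s.
λ = h/p = 6.626 × 10⁻³⁴ / 1.008 × 10⁻²³ = 6.57 × 10⁻¹¹ m = 65.7 pm.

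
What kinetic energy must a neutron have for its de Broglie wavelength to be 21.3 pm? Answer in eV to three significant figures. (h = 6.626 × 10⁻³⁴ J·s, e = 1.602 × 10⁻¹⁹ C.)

KE = 1.80 eV

p = h/λ = 6.626 × 10⁻³⁴ / 2.130 × 10⁻¹¹ = 3.111 × 10⁻²³ kg·m/s.
KE = p²/(2m) = (3.111 × 10⁻²³)² / (2 × 1.675 × 10⁻²⁷) = 2.889 × 10⁻¹⁹ J = 1.80 eV.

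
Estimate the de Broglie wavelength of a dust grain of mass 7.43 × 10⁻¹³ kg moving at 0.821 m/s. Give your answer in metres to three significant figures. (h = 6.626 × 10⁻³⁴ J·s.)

λ = 1.09 × 10⁻²¹ m

p = mv = 7.43 × 10⁻¹³ × 0.821 = 6.100 × 10⁻¹³ kg·m/s.
λ = h/p = 6.626 × 10⁻³⁴ / 6.100 × 10⁻¹³ = 1.09 × 10⁻²¹ m.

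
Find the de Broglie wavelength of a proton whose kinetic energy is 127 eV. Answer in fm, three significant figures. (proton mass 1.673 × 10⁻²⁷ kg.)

λ = 2540 fm

KE = 127 eV = 2.035 × 10⁻¹⁷ J.
p = √(2mKE) = √(2 × 1.673 × 10⁻²⁷ × 2.035 × 10⁻¹⁷) = 2.609 × 10⁻²² kg·m/s.
λ = h/p = 6.626 × 10⁻³⁴ / 2.609 × 10⁻²² = 2.54 × 10⁻¹² m = 2540 fm.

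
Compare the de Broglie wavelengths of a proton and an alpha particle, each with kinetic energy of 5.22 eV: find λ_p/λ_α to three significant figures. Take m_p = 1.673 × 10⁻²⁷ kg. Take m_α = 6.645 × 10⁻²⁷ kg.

At fixed KE, p = √(2mKE) so λ = h/p ∝ 1/√m.
λ_p/λ_α = √(m_α/m_p) = √(6.645 × 10⁻²⁷/1.673 × 10⁻²⁷) = √(3.972) = 1.99.

λ_p/λ_α = 1.99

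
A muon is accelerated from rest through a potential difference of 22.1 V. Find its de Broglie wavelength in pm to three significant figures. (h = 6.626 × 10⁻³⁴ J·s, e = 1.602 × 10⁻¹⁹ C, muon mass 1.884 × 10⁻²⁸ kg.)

λ = 18.1 pm

KE = eV = 1.602 × 10⁻¹⁹ × 22.10 = 3.540 × 10⁻¹⁸ J.
p = √(2mKE) = √(2 × 1.884 × 10⁻²⁸ × 3.540 × 10⁻¹⁸) = 3.652 × 10⁻²³ kg·m/s.
λ = h/p = 6.626 × 10⁻³⁴ / 3.652 × 10⁻²³ = 1.81 × 10⁻¹¹ m = 18.1 pm.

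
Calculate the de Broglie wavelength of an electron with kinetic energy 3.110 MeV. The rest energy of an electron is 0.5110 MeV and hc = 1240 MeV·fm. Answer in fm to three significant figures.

λ = 346 fm

Total energy E = KE + m₀c² = 3.110 + 0.5110 = 3.6210 MeV.
(pc)² = E² − (m₀c²)² = (3.6210)² − (0.5110)² = 12.85 MeV², so pc = 3.585 MeV.
λ = hc/(pc) = 1240 MeV·fm / 3.585 MeV = 346 fm.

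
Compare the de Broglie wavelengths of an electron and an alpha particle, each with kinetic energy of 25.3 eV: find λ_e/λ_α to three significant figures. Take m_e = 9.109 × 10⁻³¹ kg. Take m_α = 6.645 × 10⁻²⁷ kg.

At fixed KE, p = √(2mKE) so λ = h/p ∝ 1/√m.
λ_e/λ_α = √(m_α/m_e) = √(6.645 × 10⁻²⁷/9.109 × 10⁻³¹) = √(7295) = 85.4.

λ_e/λ_α = 85.4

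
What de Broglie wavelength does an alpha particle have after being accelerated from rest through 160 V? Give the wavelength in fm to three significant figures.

KE = 2eV = 2 × 1.602 × 10⁻¹⁹ × 160.0 = 5.126 × 10⁻¹⁷ J.
p = √(2mKE) = √(2 × 6.645 × 10⁻²⁷ × 5.126 × 10⁻¹⁷) = 8.254 × 10⁻²² kg·m/s.
λ = h/p = 6.626 × 10⁻³⁴ / 8.254 × 10⁻²² = 8.03 × 10⁻¹³ m = 803 fm.

λ = 803 fm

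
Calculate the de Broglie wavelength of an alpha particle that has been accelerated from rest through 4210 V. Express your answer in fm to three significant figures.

λ = 156 fm

KE = 2eV = 2 × 1.602 × 10⁻¹⁹ × 4210 = 1.349 × 10⁻¹⁵ J.
p = √(2mKE) = √(2 × 6.645 × 10⁻²⁷ × 1.349 × 10⁻¹⁵) = 4.234 × 10⁻²¹ kg·m/s.
λ = h/p = 6.626 × 10⁻³⁴ / 4.234 × 10⁻²¹ = 1.56 × 10⁻¹³ m = 156 fm.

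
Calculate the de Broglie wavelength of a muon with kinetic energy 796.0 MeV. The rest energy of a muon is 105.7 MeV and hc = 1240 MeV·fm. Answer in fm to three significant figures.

λ = 1.38 fm

Total energy E = KE + m₀c² = 796.0 + 105.7 = 901.7 MeV.
(pc)² = E² − (m₀c²)² = (901.7)² − (105.7)² = 8.019 × 10⁵ MeV², so pc = 895.5 MeV.
λ = hc/(pc) = 1240 MeV·fm / 895.5 MeV = 1.38 fm.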